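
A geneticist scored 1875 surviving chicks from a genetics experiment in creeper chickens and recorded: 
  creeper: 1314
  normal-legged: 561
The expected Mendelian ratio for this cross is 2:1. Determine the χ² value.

Expected counts for N = 1875 under a 2:1 ratio (total parts = 3):
  creeper: 1875 × 2/3 = 1250
  normal-legged: 1875 × 1/3 = 625
χ² = Σ (O − E)² / E
  creeper: (1314 − 1250)² / 1250 = 3.2768
  normal-legged: (561 − 625)² / 625 = 6.5536
χ² = 3.2768 + 6.5536 = 9.8304 ≈ 9.830

9.830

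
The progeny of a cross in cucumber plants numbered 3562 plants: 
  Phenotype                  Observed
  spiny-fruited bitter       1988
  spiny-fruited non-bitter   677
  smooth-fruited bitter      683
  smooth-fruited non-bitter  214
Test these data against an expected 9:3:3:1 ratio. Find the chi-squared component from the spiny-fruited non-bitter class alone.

0.125

Total ratio parts = 16. Expected numbers out of 3562:
  spiny-fruited bitter: 3562 × 9/16 = 2003.625
  spiny-fruited non-bitter: 3562 × 3/16 = 667.875
  smooth-fruited bitter: 3562 × 3/16 = 667.875
  smooth-fruited non-bitter: 3562 × 1/16 = 222.625
Contribution of spiny-fruited non-bitter: (677 − 667.875)² / 667.875 = 0.1247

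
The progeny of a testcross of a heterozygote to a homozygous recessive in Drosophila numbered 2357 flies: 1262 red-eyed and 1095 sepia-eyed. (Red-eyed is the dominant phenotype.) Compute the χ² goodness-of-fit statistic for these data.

11.832

A testcross of a heterozygote (Aa × aa) gives a 1:1 phenotypic ratio.
Total ratio parts = 2. Expected numbers out of 2357:
  red-eyed: 2357 × 1/2 = 1178.5
  sepia-eyed: 2357 × 1/2 = 1178.5
χ² = Σ (O − E)² / E
  red-eyed: (1262 − 1178.5)² / 1178.5 = 5.9162
  sepia-eyed: (1095 − 1178.5)² / 1178.5 = 5.9162
χ² = 5.9162 + 5.9162 = 11.8324 ≈ 11.832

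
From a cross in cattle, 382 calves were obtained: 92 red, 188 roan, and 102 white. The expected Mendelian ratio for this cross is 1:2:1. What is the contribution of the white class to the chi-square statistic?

0.442

Under the 1:2:1 hypothesis (Σ ratio = 4, N = 382):
  red: 382 × 1/4 = 95.5
  roan: 382 × 2/4 = 191
  white: 382 × 1/4 = 95.5
Contribution of white: (102 − 95.5)² / 95.5 = 0.4424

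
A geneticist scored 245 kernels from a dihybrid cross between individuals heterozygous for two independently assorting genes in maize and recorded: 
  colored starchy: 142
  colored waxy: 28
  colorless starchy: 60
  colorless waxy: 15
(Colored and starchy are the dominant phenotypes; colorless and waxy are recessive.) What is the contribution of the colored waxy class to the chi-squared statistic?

7.004

A dihybrid F₂ with independent assortment and complete dominance at both loci gives a 9:3:3:1 phenotypic ratio.
Total ratio parts = 16. Expected numbers out of 245:
  colored starchy: 245 × 9/16 = 137.8125
  colored waxy: 245 × 3/16 = 45.9375
  colorless starchy: 245 × 3/16 = 45.9375
  colorless waxy: 245 × 1/16 = 15.3125
Contribution of colored waxy: (28 − 45.9375)² / 45.9375 = 7.0042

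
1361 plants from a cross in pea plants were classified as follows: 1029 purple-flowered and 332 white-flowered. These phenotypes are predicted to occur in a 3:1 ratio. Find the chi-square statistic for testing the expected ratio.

0.267

Total ratio parts = 4. Expected numbers out of 1361:
  purple-flowered: 1361 × 3/4 = 1020.75
  white-flowered: 1361 × 1/4 = 340.25
χ² = Σ (O − E)² / E
  purple-flowered: (1029 − 1020.75)² / 1020.75 = 0.0667
  white-flowered: (332 − 340.25)² / 340.25 = 0.2000
χ² = 0.0667 + 0.2000 = 0.2667 ≈ 0.267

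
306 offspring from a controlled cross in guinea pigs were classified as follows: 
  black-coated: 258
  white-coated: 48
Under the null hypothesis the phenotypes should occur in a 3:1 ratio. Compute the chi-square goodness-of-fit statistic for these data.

The 3:1 ratio has 4 parts, so with N = 306 the expected counts are:
  black-coated: 306 × 3/4 = 229.5
  white-coated: 306 × 1/4 = 76.5
χ² = Σ (O − E)² / E
  black-coated: (258 − 229.5)² / 229.5 = 3.5392
  white-coated: (48 − 76.5)² / 76.5 = 10.6176
χ² = 3.5392 + 10.6176 = 14.1568 ≈ 14.157

14.157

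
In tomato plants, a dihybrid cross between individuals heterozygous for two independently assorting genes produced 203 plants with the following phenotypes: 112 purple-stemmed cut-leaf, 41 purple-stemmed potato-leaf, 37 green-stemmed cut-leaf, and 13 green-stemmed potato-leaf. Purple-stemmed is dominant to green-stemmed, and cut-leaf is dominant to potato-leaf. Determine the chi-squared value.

0.306

A dihybrid F₂ with independent assortment and complete dominance at both loci gives a 9:3:3:1 phenotypic ratio.
Expected counts for N = 203 under a 9:3:3:1 ratio (total parts = 16):
  purple-stemmed cut-leaf: 203 × 9/16 = 114.1875
  purple-stemmed potato-leaf: 203 × 3/16 = 38.0625
  green-stemmed cut-leaf: 203 × 3/16 = 38.0625
  green-stemmed potato-leaf: 203 × 1/16 = 12.6875
χ² = Σ (O − E)² / E
  purple-stemmed cut-leaf: (112 − 114.1875)² / 114.1875 = 0.0419
  purple-stemmed potato-leaf: (41 − 38.0625)² / 38.0625 = 0.2267
  green-stemmed cut-leaf: (37 − 38.0625)² / 38.0625 = 0.0297
  green-stemmed potato-leaf: (13 − 12.6875)² / 12.6875 = 0.0077
χ² = 0.0419 + 0.2267 + 0.0297 + 0.0077 = 0.306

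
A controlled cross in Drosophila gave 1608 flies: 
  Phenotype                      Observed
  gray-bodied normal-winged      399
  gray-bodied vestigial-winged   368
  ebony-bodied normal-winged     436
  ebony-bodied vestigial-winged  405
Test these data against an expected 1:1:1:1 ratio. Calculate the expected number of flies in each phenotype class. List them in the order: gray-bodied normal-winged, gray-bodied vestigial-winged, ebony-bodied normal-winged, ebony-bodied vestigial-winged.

402, 402, 402, 402

Under the 1:1:1:1 hypothesis (Σ ratio = 4, N = 1608):
  gray-bodied normal-winged: 1608 × 1/4 = 402
  gray-bodied vestigial-winged: 1608 × 1/4 = 402
  ebony-bodied normal-winged: 1608 × 1/4 = 402
  ebony-bodied vestigial-winged: 1608 × 1/4 = 402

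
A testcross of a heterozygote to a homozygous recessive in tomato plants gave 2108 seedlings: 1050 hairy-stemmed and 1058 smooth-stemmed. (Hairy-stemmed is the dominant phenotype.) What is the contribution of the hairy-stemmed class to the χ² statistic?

0.015

A testcross of a heterozygote (Aa × aa) gives a 1:1 phenotypic ratio.
Total ratio parts = 2. Expected numbers out of 2108:
  hairy-stemmed: 2108 × 1/2 = 1054
  smooth-stemmed: 2108 × 1/2 = 1054
Contribution of hairy-stemmed: (1050 − 1054)² / 1054 = 0.0152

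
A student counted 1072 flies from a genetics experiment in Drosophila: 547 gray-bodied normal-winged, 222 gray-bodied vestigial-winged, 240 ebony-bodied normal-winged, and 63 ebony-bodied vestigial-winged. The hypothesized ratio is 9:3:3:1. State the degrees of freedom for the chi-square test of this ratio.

3

A goodness-of-fit test with 4 phenotype classes has df = 4 − 1 = 3.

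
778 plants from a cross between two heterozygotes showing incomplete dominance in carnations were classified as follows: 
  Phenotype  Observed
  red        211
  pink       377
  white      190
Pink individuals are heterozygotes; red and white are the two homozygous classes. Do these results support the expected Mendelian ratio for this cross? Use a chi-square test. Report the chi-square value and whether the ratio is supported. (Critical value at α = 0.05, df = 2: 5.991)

1.874; consistent

With incomplete dominance, a heterozygote × heterozygote cross gives a 1:2:1 phenotypic ratio.
Under the 1:2:1 hypothesis (Σ ratio = 4, N = 778):
  red: 778 × 1/4 = 194.5
  pink: 778 × 2/4 = 389
  white: 778 × 1/4 = 194.5
χ² = Σ (O − E)² / E
  red: (211 − 194.5)² / 194.5 = 1.3997
  pink: (377 − 389)² / 389 = 0.3702
  white: (190 − 194.5)² / 194.5 = 0.1041
χ² = 1.3997 + 0.3702 + 0.1041 = 1.874
Degrees of freedom = 3 − 1 = 2; critical value at α = 0.05 is 5.991.
Since 1.874 < 5.991, we fail to reject the null hypothesis — the data are consistent with the 1:2:1 ratio.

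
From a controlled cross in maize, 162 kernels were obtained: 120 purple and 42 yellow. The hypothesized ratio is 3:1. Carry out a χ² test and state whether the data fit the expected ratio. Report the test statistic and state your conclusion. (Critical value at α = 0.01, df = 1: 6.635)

The 3:1 ratio has 4 parts, so with N = 162 the expected counts are:
  purple: 162 × 3/4 = 121.5
  yellow: 162 × 1/4 = 40.5
χ² = Σ (O − E)² / E
  purple: (120 − 121.5)² / 121.5 = 0.0185
  yellow: (42 − 40.5)² / 40.5 = 0.0556
χ² = 0.0185 + 0.0556 = 0.0741 ≈ 0.074
Degrees of freedom = 2 − 1 = 1; critical value at α = 0.01 is 6.635.
Since 0.074 < 6.635, we fail to reject the null hypothesis — the data are consistent with the 3:1 ratio.

0.074; consistent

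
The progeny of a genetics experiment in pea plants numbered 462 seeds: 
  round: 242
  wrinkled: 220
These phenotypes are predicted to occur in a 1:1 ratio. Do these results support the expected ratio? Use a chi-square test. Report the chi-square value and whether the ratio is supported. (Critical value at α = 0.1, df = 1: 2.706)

1.048; consistent

Total ratio parts = 2. Expected numbers out of 462:
  round: 462 × 1/2 = 231
  wrinkled: 462 × 1/2 = 231
χ² = Σ (O − E)² / E
  round: (242 − 231)² / 231 = 0.5238
  wrinkled: (220 − 231)² / 231 = 0.5238
χ² = 0.5238 + 0.5238 = 1.0476 ≈ 1.048
Degrees of freedom = 2 − 1 = 1; critical value at α = 0.1 is 2.706.
Since 1.048 < 2.706, we fail to reject the null hypothesis — the data are consistent with the 1:1 ratio.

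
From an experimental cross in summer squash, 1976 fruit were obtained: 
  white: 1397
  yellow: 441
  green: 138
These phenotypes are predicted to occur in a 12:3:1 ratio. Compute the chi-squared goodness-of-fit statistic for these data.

The 12:3:1 ratio has 16 parts, so with N = 1976 the expected counts are:
  white: 1976 × 12/16 = 1482
  yellow: 1976 × 3/16 = 370.5
  green: 1976 × 1/16 = 123.5
χ² = Σ (O − E)² / E
  white: (1397 − 1482)² / 1482 = 4.8752
  yellow: (441 − 370.5)² / 370.5 = 13.4150
  green: (138 − 123.5)² / 123.5 = 1.7024
χ² = 4.8752 + 13.4150 + 1.7024 = 19.9926 ≈ 19.993

19.993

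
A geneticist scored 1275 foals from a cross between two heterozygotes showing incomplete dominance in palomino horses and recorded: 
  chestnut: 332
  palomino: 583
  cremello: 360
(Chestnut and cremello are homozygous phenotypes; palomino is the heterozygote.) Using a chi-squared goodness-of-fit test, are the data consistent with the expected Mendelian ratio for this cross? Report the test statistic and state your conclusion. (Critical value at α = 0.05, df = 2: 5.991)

With incomplete dominance, a heterozygote × heterozygote cross gives a 1:2:1 phenotypic ratio.
The 1:2:1 ratio has 4 parts, so with N = 1275 the expected counts are:
  chestnut: 1275 × 1/4 = 318.75
  palomino: 1275 × 2/4 = 637.5
  cremello: 1275 × 1/4 = 318.75
χ² = Σ (O − E)² / E
  chestnut: (332 − 318.75)² / 318.75 = 0.5508
  palomino: (583 − 637.5)² / 637.5 = 4.6592
  cremello: (360 − 318.75)² / 318.75 = 5.3382
χ² = 0.5508 + 4.6592 + 5.3382 = 10.5482 ≈ 10.548
Degrees of freedom = 3 − 1 = 2; critical value at α = 0.05 is 5.991.
Since 10.548 > 5.991, we reject the null hypothesis — the data do not fit the 1:2:1 ratio.

10.548; not consistent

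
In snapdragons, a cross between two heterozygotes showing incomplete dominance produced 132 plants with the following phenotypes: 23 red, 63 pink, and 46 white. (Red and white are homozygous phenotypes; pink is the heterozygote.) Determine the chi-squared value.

8.288

With incomplete dominance, a heterozygote × heterozygote cross gives a 1:2:1 phenotypic ratio.
Total ratio parts = 4. Expected numbers out of 132:
  red: 132 × 1/4 = 33
  pink: 132 × 2/4 = 66
  white: 132 × 1/4 = 33
χ² = Σ (O − E)² / E
  red: (23 − 33)² / 33 = 3.0303
  pink: (63 − 66)² / 66 = 0.1364
  white: (46 − 33)² / 33 = 5.1212
χ² = 3.0303 + 0.1364 + 5.1212 = 8.2879 ≈ 8.288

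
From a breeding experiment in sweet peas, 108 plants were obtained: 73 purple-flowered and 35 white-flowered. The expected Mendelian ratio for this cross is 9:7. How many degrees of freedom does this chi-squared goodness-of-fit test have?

1

A goodness-of-fit test with 2 phenotype classes has df = 2 − 1 = 1.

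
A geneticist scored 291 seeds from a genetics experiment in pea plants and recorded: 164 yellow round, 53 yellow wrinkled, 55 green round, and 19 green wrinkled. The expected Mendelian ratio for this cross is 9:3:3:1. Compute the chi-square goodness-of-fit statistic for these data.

0.085

The 9:3:3:1 ratio has 16 parts, so with N = 291 the expected counts are:
  yellow round: 291 × 9/16 = 163.6875
  yellow wrinkled: 291 × 3/16 = 54.5625
  green round: 291 × 3/16 = 54.5625
  green wrinkled: 291 × 1/16 = 18.1875
χ² = Σ (O − E)² / E
  yellow round: (164 − 163.6875)² / 163.6875 = 0.0006
  yellow wrinkled: (53 − 54.5625)² / 54.5625 = 0.0447
  green round: (55 − 54.5625)² / 54.5625 = 0.0035
  green wrinkled: (19 − 18.1875)² / 18.1875 = 0.0363
χ² = 0.0006 + 0.0447 + 0.0035 + 0.0363 = 0.0851 ≈ 0.085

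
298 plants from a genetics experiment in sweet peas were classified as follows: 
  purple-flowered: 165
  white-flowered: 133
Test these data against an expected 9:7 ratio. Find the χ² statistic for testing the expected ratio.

Total ratio parts = 16. Expected numbers out of 298:
  purple-flowered: 298 × 9/16 = 167.625
  white-flowered: 298 × 7/16 = 130.375
χ² = Σ (O − E)² / E
  purple-flowered: (165 − 167.625)² / 167.625 = 0.0411
  white-flowered: (133 − 130.375)² / 130.375 = 0.0529
χ² = 0.0411 + 0.0529 = 0.094

0.094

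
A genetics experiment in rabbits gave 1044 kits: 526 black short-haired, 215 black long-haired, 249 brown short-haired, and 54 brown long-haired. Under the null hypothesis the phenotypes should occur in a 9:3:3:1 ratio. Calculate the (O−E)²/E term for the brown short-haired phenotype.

Expected counts for N = 1044 under a 9:3:3:1 ratio (total parts = 16):
  black short-haired: 1044 × 9/16 = 587.25
  black long-haired: 1044 × 3/16 = 195.75
  brown short-haired: 1044 × 3/16 = 195.75
  brown long-haired: 1044 × 1/16 = 65.25
Contribution of brown short-haired: (249 − 195.75)² / 195.75 = 14.4856

14.486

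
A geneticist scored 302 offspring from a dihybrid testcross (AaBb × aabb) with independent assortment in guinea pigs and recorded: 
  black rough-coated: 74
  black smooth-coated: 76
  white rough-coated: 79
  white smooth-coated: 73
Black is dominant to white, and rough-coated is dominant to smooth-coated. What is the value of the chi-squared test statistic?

A dihybrid testcross with independent assortment gives a 1:1:1:1 ratio.
Under the 1:1:1:1 hypothesis (Σ ratio = 4, N = 302):
  black rough-coated: 302 × 1/4 = 75.5
  black smooth-coated: 302 × 1/4 = 75.5
  white rough-coated: 302 × 1/4 = 75.5
  white smooth-coated: 302 × 1/4 = 75.5
χ² = Σ (O − E)² / E
  black rough-coated: (74 − 75.5)² / 75.5 = 0.0298
  black smooth-coated: (76 − 75.5)² / 75.5 = 0.0033
  white rough-coated: (79 − 75.5)² / 75.5 = 0.1623
  white smooth-coated: (73 − 75.5)² / 75.5 = 0.0828
χ² = 0.0298 + 0.0033 + 0.1623 + 0.0828 = 0.2782 ≈ 0.278

0.278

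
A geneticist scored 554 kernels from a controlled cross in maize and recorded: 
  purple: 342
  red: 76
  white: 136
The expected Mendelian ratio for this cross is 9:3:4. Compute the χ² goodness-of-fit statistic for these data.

10.486

Total ratio parts = 16. Expected numbers out of 554:
  purple: 554 × 9/16 = 311.625
  red: 554 × 3/16 = 103.875
  white: 554 × 4/16 = 138.5
χ² = Σ (O − E)² / E
  purple: (342 − 311.625)² / 311.625 = 2.9607
  red: (76 − 103.875)² / 103.875 = 7.4803
  white: (136 − 138.5)² / 138.5 = 0.0451
χ² = 2.9607 + 7.4803 + 0.0451 = 10.4861 ≈ 10.486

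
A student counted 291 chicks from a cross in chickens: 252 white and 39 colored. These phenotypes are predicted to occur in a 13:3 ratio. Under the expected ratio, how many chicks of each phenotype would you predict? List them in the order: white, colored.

236.4375, 54.5625

Under the 13:3 hypothesis (Σ ratio = 16, N = 291):
  white: 291 × 13/16 = 236.4375
  colored: 291 × 3/16 = 54.5625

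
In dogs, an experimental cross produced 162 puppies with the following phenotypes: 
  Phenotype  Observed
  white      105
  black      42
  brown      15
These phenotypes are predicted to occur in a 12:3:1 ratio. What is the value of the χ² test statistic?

9.037

Total ratio parts = 16. Expected numbers out of 162:
  white: 162 × 12/16 = 121.5
  black: 162 × 3/16 = 30.375
  brown: 162 × 1/16 = 10.125
χ² = Σ (O − E)² / E
  white: (105 − 121.5)² / 121.5 = 2.2407
  black: (42 − 30.375)² / 30.375 = 4.4491
  brown: (15 − 10.125)² / 10.125 = 2.3472
χ² = 2.2407 + 4.4491 + 2.3472 = 9.037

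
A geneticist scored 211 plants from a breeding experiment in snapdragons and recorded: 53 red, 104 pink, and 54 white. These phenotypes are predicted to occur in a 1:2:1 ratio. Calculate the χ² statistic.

Total ratio parts = 4. Expected numbers out of 211:
  red: 211 × 1/4 = 52.75
  pink: 211 × 2/4 = 105.5
  white: 211 × 1/4 = 52.75
χ² = Σ (O − E)² / E
  red: (53 − 52.75)² / 52.75 = 0.0012
  pink: (104 − 105.5)² / 105.5 = 0.0213
  white: (54 − 52.75)² / 52.75 = 0.0296
χ² = 0.0012 + 0.0213 + 0.0296 = 0.0521 ≈ 0.052

0.052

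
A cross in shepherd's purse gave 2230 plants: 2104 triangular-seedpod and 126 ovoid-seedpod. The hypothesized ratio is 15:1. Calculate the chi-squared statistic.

1.369

Total ratio parts = 16. Expected numbers out of 2230:
  triangular-seedpod: 2230 × 15/16 = 2090.625
  ovoid-seedpod: 2230 × 1/16 = 139.375
χ² = Σ (O − E)² / E
  triangular-seedpod: (2104 − 2090.625)² / 2090.625 = 0.0856
  ovoid-seedpod: (126 − 139.375)² / 139.375 = 1.2835
χ² = 0.0856 + 1.2835 = 1.3691 ≈ 1.369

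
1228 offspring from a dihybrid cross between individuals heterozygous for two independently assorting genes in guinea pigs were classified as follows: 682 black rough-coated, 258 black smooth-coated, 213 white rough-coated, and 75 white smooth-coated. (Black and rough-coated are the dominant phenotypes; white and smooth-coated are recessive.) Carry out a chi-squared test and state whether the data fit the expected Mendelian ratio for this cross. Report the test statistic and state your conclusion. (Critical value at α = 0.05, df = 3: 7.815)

A dihybrid F₂ with independent assortment and complete dominance at both loci gives a 9:3:3:1 phenotypic ratio.
Under the 9:3:3:1 hypothesis (Σ ratio = 16, N = 1228):
  black rough-coated: 1228 × 9/16 = 690.75
  black smooth-coated: 1228 × 3/16 = 230.25
  white rough-coated: 1228 × 3/16 = 230.25
  white smooth-coated: 1228 × 1/16 = 76.75
χ² = Σ (O − E)² / E
  black rough-coated: (682 − 690.75)² / 690.75 = 0.1108
  black smooth-coated: (258 − 230.25)² / 230.25 = 3.3445
  white rough-coated: (213 − 230.25)² / 230.25 = 1.2923
  white smooth-coated: (75 − 76.75)² / 76.75 = 0.0399
χ² = 0.1108 + 3.3445 + 1.2923 + 0.0399 = 4.7875 ≈ 4.788
Degrees of freedom = 4 − 1 = 3; critical value at α = 0.05 is 7.815.
Since 4.788 < 7.815, we fail to reject the null hypothesis — the data are consistent with the 9:3:3:1 ratio.

4.788; consistent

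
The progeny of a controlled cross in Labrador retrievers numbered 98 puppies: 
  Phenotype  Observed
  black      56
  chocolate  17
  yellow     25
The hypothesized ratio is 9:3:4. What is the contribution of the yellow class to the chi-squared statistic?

The 9:3:4 ratio has 16 parts, so with N = 98 the expected counts are:
  black: 98 × 9/16 = 55.125
  chocolate: 98 × 3/16 = 18.375
  yellow: 98 × 4/16 = 24.5
Contribution of yellow: (25 − 24.5)² / 24.5 = 0.0102

0.010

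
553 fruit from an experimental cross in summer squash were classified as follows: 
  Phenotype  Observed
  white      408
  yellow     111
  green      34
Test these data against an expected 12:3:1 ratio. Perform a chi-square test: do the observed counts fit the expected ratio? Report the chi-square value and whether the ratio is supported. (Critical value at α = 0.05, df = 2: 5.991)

0.635; consistent

Expected counts for N = 553 under a 12:3:1 ratio (total parts = 16):
  white: 553 × 12/16 = 414.75
  yellow: 553 × 3/16 = 103.6875
  green: 553 × 1/16 = 34.5625
χ² = Σ (O − E)² / E
  white: (408 − 414.75)² / 414.75 = 0.1099
  yellow: (111 − 103.6875)² / 103.6875 = 0.5157
  green: (34 − 34.5625)² / 34.5625 = 0.0092
χ² = 0.1099 + 0.5157 + 0.0092 = 0.6348 ≈ 0.635
Degrees of freedom = 3 − 1 = 2; critical value at α = 0.05 is 5.991.
Since 0.635 < 5.991, we fail to reject the null hypothesis — the data are consistent with the 12:3:1 ratio.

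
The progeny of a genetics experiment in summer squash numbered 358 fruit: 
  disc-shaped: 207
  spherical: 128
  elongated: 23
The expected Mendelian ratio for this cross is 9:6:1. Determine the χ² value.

The 9:6:1 ratio has 16 parts, so with N = 358 the expected counts are:
  disc-shaped: 358 × 9/16 = 201.375
  spherical: 358 × 6/16 = 134.25
  elongated: 358 × 1/16 = 22.375
χ² = Σ (O − E)² / E
  disc-shaped: (207 − 201.375)² / 201.375 = 0.1571
  spherical: (128 − 134.25)² / 134.25 = 0.2910
  elongated: (23 − 22.375)² / 22.375 = 0.0175
χ² = 0.1571 + 0.2910 + 0.0175 = 0.4656 ≈ 0.466

0.466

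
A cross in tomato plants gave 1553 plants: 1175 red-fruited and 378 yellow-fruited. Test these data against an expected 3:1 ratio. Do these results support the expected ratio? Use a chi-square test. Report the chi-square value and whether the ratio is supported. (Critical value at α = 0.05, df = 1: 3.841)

Under the 3:1 hypothesis (Σ ratio = 4, N = 1553):
  red-fruited: 1553 × 3/4 = 1164.75
  yellow-fruited: 1553 × 1/4 = 388.25
χ² = Σ (O − E)² / E
  red-fruited: (1175 − 1164.75)² / 1164.75 = 0.0902
  yellow-fruited: (378 − 388.25)² / 388.25 = 0.2706
χ² = 0.0902 + 0.2706 = 0.3608 ≈ 0.361
Degrees of freedom = 2 − 1 = 1; critical value at α = 0.05 is 3.841.
Since 0.361 < 3.841, we fail to reject the null hypothesis — the data are consistent with the 3:1 ratio.

0.361; consistent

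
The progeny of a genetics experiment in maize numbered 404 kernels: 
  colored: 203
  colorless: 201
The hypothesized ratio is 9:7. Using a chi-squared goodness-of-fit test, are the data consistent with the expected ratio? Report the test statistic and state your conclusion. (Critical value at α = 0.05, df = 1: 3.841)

5.915; not consistent

The 9:7 ratio has 16 parts, so with N = 404 the expected counts are:
  colored: 404 × 9/16 = 227.25
  colorless: 404 × 7/16 = 176.75
χ² = Σ (O − E)² / E
  colored: (203 − 227.25)² / 227.25 = 2.5877
  colorless: (201 − 176.75)² / 176.75 = 3.3271
χ² = 2.5877 + 3.3271 = 5.9148 ≈ 5.915
Degrees of freedom = 2 − 1 = 1; critical value at α = 0.05 is 3.841.
Since 5.915 > 3.841, we reject the null hypothesis — the data do not fit the 9:7 ratio.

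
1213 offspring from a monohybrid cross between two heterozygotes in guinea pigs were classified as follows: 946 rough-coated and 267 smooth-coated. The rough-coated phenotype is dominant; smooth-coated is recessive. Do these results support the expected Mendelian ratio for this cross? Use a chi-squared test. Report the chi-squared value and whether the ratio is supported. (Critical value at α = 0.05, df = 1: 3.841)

For a monohybrid cross between heterozygotes with complete dominance, the expected phenotypic ratio is 3:1.
Expected counts for N = 1213 under a 3:1 ratio (total parts = 4):
  rough-coated: 1213 × 3/4 = 909.75
  smooth-coated: 1213 × 1/4 = 303.25
χ² = Σ (O − E)² / E
  rough-coated: (946 − 909.75)² / 909.75 = 1.4444
  smooth-coated: (267 − 303.25)² / 303.25 = 4.3333
χ² = 1.4444 + 4.3333 = 5.7777 ≈ 5.778
Degrees of freedom = 2 − 1 = 1; critical value at α = 0.05 is 3.841.
Since 5.778 > 3.841, we reject the null hypothesis — the data do not fit the 3:1 ratio.

5.778; not consistent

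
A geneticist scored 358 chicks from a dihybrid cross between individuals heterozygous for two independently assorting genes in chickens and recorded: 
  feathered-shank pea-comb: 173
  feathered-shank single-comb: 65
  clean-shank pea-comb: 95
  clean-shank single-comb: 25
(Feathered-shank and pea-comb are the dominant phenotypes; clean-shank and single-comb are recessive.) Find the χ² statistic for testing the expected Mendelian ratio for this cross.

15.949

A dihybrid F₂ with independent assortment and complete dominance at both loci gives a 9:3:3:1 phenotypic ratio.
The 9:3:3:1 ratio has 16 parts, so with N = 358 the expected counts are:
  feathered-shank pea-comb: 358 × 9/16 = 201.375
  feathered-shank single-comb: 358 × 3/16 = 67.125
  clean-shank pea-comb: 358 × 3/16 = 67.125
  clean-shank single-comb: 358 × 1/16 = 22.375
χ² = Σ (O − E)² / E
  feathered-shank pea-comb: (173 − 201.375)² / 201.375 = 3.9982
  feathered-shank single-comb: (65 − 67.125)² / 67.125 = 0.0673
  clean-shank pea-comb: (95 − 67.125)² / 67.125 = 11.5757
  clean-shank single-comb: (25 − 22.375)² / 22.375 = 0.3080
χ² = 3.9982 + 0.0673 + 11.5757 + 0.3080 = 15.9492 ≈ 15.949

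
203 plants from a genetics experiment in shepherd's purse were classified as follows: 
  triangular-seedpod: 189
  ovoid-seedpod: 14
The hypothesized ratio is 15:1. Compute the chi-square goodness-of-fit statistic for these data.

Total ratio parts = 16. Expected numbers out of 203:
  triangular-seedpod: 203 × 15/16 = 190.3125
  ovoid-seedpod: 203 × 1/16 = 12.6875
χ² = Σ (O − E)² / E
  triangular-seedpod: (189 − 190.3125)² / 190.3125 = 0.0091
  ovoid-seedpod: (14 − 12.6875)² / 12.6875 = 0.1358
χ² = 0.0091 + 0.1358 = 0.1449 ≈ 0.145

0.145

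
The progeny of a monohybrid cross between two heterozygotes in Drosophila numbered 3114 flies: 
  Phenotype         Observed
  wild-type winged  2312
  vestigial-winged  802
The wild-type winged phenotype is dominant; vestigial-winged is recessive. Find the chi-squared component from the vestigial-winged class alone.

0.709

For a monohybrid cross between heterozygotes with complete dominance, the expected phenotypic ratio is 3:1.
Expected counts for N = 3114 under a 3:1 ratio (total parts = 4):
  wild-type winged: 3114 × 3/4 = 2335.5
  vestigial-winged: 3114 × 1/4 = 778.5
Contribution of vestigial-winged: (802 − 778.5)² / 778.5 = 0.7094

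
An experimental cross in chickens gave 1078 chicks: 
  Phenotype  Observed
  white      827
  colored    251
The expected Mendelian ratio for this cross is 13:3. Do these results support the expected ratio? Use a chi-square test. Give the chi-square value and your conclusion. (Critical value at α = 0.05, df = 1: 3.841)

14.546; not consistent

Under the 13:3 hypothesis (Σ ratio = 16, N = 1078):
  white: 1078 × 13/16 = 875.875
  colored: 1078 × 3/16 = 202.125
χ² = Σ (O − E)² / E
  white: (827 − 875.875)² / 875.875 = 2.7273
  colored: (251 − 202.125)² / 202.125 = 11.8183
χ² = 2.7273 + 11.8183 = 14.5456 ≈ 14.546
Degrees of freedom = 2 − 1 = 1; critical value at α = 0.05 is 3.841.
Since 14.546 > 3.841, we reject the null hypothesis — the data do not fit the 13:3 ratio.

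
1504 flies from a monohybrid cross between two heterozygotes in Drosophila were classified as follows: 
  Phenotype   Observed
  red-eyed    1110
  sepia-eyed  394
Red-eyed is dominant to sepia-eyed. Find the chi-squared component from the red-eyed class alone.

For a monohybrid cross between heterozygotes with complete dominance, the expected phenotypic ratio is 3:1.
The 3:1 ratio has 4 parts, so with N = 1504 the expected counts are:
  red-eyed: 1504 × 3/4 = 1128
  sepia-eyed: 1504 × 1/4 = 376
Contribution of red-eyed: (1110 − 1128)² / 1128 = 0.2872

0.287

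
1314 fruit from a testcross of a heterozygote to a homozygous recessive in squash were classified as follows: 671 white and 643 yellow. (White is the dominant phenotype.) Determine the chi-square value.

0.597

A testcross of a heterozygote (Aa × aa) gives a 1:1 phenotypic ratio.
Under the 1:1 hypothesis (Σ ratio = 2, N = 1314):
  white: 1314 × 1/2 = 657
  yellow: 1314 × 1/2 = 657
χ² = Σ (O − E)² / E
  white: (671 − 657)² / 657 = 0.2983
  yellow: (643 − 657)² / 657 = 0.2983
χ² = 0.2983 + 0.2983 = 0.5966 ≈ 0.597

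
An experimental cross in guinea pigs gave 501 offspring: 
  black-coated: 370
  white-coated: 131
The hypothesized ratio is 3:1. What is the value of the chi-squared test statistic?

Under the 3:1 hypothesis (Σ ratio = 4, N = 501):
  black-coated: 501 × 3/4 = 375.75
  white-coated: 501 × 1/4 = 125.25
χ² = Σ (O − E)² / E
  black-coated: (370 − 375.75)² / 375.75 = 0.0880
  white-coated: (131 − 125.25)² / 125.25 = 0.2640
χ² = 0.0880 + 0.2640 = 0.352

0.352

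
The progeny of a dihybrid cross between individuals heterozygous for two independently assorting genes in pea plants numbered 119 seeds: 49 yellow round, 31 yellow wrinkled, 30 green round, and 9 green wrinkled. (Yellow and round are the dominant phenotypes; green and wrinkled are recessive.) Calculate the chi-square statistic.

11.166

A dihybrid F₂ with independent assortment and complete dominance at both loci gives a 9:3:3:1 phenotypic ratio.
Under the 9:3:3:1 hypothesis (Σ ratio = 16, N = 119):
  yellow round: 119 × 9/16 = 66.9375
  yellow wrinkled: 119 × 3/16 = 22.3125
  green round: 119 × 3/16 = 22.3125
  green wrinkled: 119 × 1/16 = 7.4375
χ² = Σ (O − E)² / E
  yellow round: (49 − 66.9375)² / 66.9375 = 4.8068
  yellow wrinkled: (31 − 22.3125)² / 22.3125 = 3.3825
  green round: (30 − 22.3125)² / 22.3125 = 2.6486
  green wrinkled: (9 − 7.4375)² / 7.4375 = 0.3283
χ² = 4.8068 + 3.3825 + 2.6486 + 0.3283 = 11.1662 ≈ 11.166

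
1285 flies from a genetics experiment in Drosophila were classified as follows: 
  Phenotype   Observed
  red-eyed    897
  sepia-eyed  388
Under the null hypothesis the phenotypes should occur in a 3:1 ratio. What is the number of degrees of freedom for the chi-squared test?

1

A goodness-of-fit test with 2 phenotype classes has df = 2 − 1 = 1.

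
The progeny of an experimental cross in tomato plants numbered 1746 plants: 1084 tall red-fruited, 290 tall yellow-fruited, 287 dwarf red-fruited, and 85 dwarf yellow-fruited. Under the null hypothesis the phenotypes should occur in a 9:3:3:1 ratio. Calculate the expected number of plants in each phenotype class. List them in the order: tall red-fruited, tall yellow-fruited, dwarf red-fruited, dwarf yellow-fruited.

Total ratio parts = 16. Expected numbers out of 1746:
  tall red-fruited: 1746 × 9/16 = 982.125
  tall yellow-fruited: 1746 × 3/16 = 327.375
  dwarf red-fruited: 1746 × 3/16 = 327.375
  dwarf yellow-fruited: 1746 × 1/16 = 109.125

982.125, 327.375, 327.375, 109.125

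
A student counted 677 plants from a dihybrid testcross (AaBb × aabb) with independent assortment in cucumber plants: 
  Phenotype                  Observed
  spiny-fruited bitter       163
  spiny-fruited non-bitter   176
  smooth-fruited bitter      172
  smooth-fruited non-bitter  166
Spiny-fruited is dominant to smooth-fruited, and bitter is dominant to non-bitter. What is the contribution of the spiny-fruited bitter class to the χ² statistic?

A dihybrid testcross with independent assortment gives a 1:1:1:1 ratio.
Expected counts for N = 677 under a 1:1:1:1 ratio (total parts = 4):
  spiny-fruited bitter: 677 × 1/4 = 169.25
  spiny-fruited non-bitter: 677 × 1/4 = 169.25
  smooth-fruited bitter: 677 × 1/4 = 169.25
  smooth-fruited non-bitter: 677 × 1/4 = 169.25
Contribution of spiny-fruited bitter: (163 − 169.25)² / 169.25 = 0.2308

0.231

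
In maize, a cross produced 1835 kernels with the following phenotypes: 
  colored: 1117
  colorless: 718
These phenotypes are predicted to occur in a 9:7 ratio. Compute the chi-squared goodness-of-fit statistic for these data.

15.929

The 9:7 ratio has 16 parts, so with N = 1835 the expected counts are:
  colored: 1835 × 9/16 = 1032.1875
  colorless: 1835 × 7/16 = 802.8125
χ² = Σ (O − E)² / E
  colored: (1117 − 1032.1875)² / 1032.1875 = 6.9689
  colorless: (718 − 802.8125)² / 802.8125 = 8.9600
χ² = 6.9689 + 8.9600 = 15.9289 ≈ 15.929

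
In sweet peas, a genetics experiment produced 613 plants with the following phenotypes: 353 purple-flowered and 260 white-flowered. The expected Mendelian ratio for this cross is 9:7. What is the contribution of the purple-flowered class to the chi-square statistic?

The 9:7 ratio has 16 parts, so with N = 613 the expected counts are:
  purple-flowered: 613 × 9/16 = 344.8125
  white-flowered: 613 × 7/16 = 268.1875
Contribution of purple-flowered: (353 − 344.8125)² / 344.8125 = 0.1944

0.194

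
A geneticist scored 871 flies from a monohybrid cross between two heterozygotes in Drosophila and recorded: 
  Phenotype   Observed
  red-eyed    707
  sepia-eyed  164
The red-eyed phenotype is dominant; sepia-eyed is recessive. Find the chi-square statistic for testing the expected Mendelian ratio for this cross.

17.690

For a monohybrid cross between heterozygotes with complete dominance, the expected phenotypic ratio is 3:1.
The 3:1 ratio has 4 parts, so with N = 871 the expected counts are:
  red-eyed: 871 × 3/4 = 653.25
  sepia-eyed: 871 × 1/4 = 217.75
χ² = Σ (O − E)² / E
  red-eyed: (707 − 653.25)² / 653.25 = 4.4226
  sepia-eyed: (164 − 217.75)² / 217.75 = 13.2678
χ² = 4.4226 + 13.2678 = 17.6904 ≈ 17.690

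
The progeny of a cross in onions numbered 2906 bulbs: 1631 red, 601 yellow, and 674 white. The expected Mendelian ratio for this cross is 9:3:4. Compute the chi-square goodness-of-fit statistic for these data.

Total ratio parts = 16. Expected numbers out of 2906:
  red: 2906 × 9/16 = 1634.625
  yellow: 2906 × 3/16 = 544.875
  white: 2906 × 4/16 = 726.5
χ² = Σ (O − E)² / E
  red: (1631 − 1634.625)² / 1634.625 = 0.0080
  yellow: (601 − 544.875)² / 544.875 = 5.7812
  white: (674 − 726.5)² / 726.5 = 3.7939
χ² = 0.0080 + 5.7812 + 3.7939 = 9.5831 ≈ 9.583

9.583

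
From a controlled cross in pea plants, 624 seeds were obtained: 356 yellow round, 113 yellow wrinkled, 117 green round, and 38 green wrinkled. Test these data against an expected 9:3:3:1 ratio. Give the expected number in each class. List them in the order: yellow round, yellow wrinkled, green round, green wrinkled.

351, 117, 117, 39

Under the 9:3:3:1 hypothesis (Σ ratio = 16, N = 624):
  yellow round: 624 × 9/16 = 351
  yellow wrinkled: 624 × 3/16 = 117
  green round: 624 × 3/16 = 117
  green wrinkled: 624 × 1/16 = 39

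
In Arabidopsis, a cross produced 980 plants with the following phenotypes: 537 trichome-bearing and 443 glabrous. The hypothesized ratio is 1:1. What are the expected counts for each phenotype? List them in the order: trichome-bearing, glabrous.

490, 490

Under the 1:1 hypothesis (Σ ratio = 2, N = 980):
  trichome-bearing: 980 × 1/2 = 490
  glabrous: 980 × 1/2 = 490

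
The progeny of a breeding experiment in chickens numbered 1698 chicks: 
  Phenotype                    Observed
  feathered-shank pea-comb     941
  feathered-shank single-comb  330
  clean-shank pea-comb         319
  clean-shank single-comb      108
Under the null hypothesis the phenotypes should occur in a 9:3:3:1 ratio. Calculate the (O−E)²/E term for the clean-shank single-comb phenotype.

0.033

Expected counts for N = 1698 under a 9:3:3:1 ratio (total parts = 16):
  feathered-shank pea-comb: 1698 × 9/16 = 955.125
  feathered-shank single-comb: 1698 × 3/16 = 318.375
  clean-shank pea-comb: 1698 × 3/16 = 318.375
  clean-shank single-comb: 1698 × 1/16 = 106.125
Contribution of clean-shank single-comb: (108 − 106.125)² / 106.125 = 0.0331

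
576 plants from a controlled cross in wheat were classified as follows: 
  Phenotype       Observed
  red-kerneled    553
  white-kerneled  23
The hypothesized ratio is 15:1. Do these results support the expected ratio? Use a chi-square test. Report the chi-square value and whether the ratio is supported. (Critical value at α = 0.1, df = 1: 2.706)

5.007; not consistent

The 15:1 ratio has 16 parts, so with N = 576 the expected counts are:
  red-kerneled: 576 × 15/16 = 540
  white-kerneled: 576 × 1/16 = 36
χ² = Σ (O − E)² / E
  red-kerneled: (553 − 540)² / 540 = 0.3130
  white-kerneled: (23 − 36)² / 36 = 4.6944
χ² = 0.3130 + 4.6944 = 5.0074 ≈ 5.007
Degrees of freedom = 2 − 1 = 1; critical value at α = 0.1 is 2.706.
Since 5.007 > 2.706, we reject the null hypothesis — the data do not fit the 15:1 ratio.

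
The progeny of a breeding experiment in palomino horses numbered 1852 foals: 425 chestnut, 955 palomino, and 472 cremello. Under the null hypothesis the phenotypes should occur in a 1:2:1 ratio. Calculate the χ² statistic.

The 1:2:1 ratio has 4 parts, so with N = 1852 the expected counts are:
  chestnut: 1852 × 1/4 = 463
  palomino: 1852 × 2/4 = 926
  cremello: 1852 × 1/4 = 463
χ² = Σ (O − E)² / E
  chestnut: (425 − 463)² / 463 = 3.1188
  palomino: (955 − 926)² / 926 = 0.9082
  cremello: (472 − 463)² / 463 = 0.1749
χ² = 3.1188 + 0.9082 + 0.1749 = 4.2019 ≈ 4.202

4.202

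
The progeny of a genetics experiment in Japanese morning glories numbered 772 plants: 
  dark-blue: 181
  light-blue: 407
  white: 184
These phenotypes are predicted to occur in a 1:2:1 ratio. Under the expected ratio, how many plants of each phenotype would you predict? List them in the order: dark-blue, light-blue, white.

193, 386, 193

Total ratio parts = 4. Expected numbers out of 772:
  dark-blue: 772 × 1/4 = 193
  light-blue: 772 × 2/4 = 386
  white: 772 × 1/4 = 193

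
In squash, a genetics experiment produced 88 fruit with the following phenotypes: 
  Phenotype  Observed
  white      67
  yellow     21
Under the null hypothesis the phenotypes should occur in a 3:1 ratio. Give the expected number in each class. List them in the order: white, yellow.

66, 22

Expected counts for N = 88 under a 3:1 ratio (total parts = 4):
  white: 88 × 3/4 = 66
  yellow: 88 × 1/4 = 22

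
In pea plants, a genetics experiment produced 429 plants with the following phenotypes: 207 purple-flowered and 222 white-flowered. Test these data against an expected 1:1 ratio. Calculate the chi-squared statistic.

0.524

The 1:1 ratio has 2 parts, so with N = 429 the expected counts are:
  purple-flowered: 429 × 1/2 = 214.5
  white-flowered: 429 × 1/2 = 214.5
χ² = Σ (O − E)² / E
  purple-flowered: (207 − 214.5)² / 214.5 = 0.2622
  white-flowered: (222 − 214.5)² / 214.5 = 0.2622
χ² = 0.2622 + 0.2622 = 0.5244 ≈ 0.524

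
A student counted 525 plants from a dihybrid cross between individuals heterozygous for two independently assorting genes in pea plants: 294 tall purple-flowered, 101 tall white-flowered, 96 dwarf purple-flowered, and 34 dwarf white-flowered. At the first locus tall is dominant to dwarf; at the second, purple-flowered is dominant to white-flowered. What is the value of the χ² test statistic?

0.176

A dihybrid F₂ with independent assortment and complete dominance at both loci gives a 9:3:3:1 phenotypic ratio.
Expected counts for N = 525 under a 9:3:3:1 ratio (total parts = 16):
  tall purple-flowered: 525 × 9/16 = 295.3125
  tall white-flowered: 525 × 3/16 = 98.4375
  dwarf purple-flowered: 525 × 3/16 = 98.4375
  dwarf white-flowered: 525 × 1/16 = 32.8125
χ² = Σ (O − E)² / E
  tall purple-flowered: (294 − 295.3125)² / 295.3125 = 0.0058
  tall white-flowered: (101 − 98.4375)² / 98.4375 = 0.0667
  dwarf purple-flowered: (96 − 98.4375)² / 98.4375 = 0.0604
  dwarf white-flowered: (34 − 32.8125)² / 32.8125 = 0.0430
χ² = 0.0058 + 0.0667 + 0.0604 + 0.0430 = 0.1759 ≈ 0.176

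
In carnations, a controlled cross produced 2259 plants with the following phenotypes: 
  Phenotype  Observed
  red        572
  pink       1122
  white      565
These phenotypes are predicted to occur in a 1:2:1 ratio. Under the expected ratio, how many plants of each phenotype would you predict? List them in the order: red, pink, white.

564.75, 1129.5, 564.75

Total ratio parts = 4. Expected numbers out of 2259:
  red: 2259 × 1/4 = 564.75
  pink: 2259 × 2/4 = 1129.5
  white: 2259 × 1/4 = 564.75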